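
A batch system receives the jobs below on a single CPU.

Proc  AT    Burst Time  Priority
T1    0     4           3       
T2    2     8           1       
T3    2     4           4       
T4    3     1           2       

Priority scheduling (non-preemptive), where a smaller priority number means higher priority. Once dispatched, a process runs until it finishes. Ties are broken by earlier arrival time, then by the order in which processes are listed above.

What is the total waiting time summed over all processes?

22

Schedule: | T1 0-4 | T2 4-12 | T4 12-13 | T3 13-17 |
Completion: T1=4  T2=12  T3=17  T4=13
Turnaround (C−A): T1=4  T2=10  T3=15  T4=10
Waiting = turnaround − burst: T1=0, T2=2, T3=11, T4=9
Total waiting = 0 + 2 + 11 + 9 = 22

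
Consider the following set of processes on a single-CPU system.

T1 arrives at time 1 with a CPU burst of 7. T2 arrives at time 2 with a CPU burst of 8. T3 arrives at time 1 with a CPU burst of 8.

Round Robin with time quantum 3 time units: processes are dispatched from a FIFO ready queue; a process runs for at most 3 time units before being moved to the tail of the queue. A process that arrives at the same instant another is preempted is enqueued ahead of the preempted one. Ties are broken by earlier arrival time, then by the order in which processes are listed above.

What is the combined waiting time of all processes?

Schedule: | idle 0-1 | T1 1-4 | T3 4-7 | T2 7-10 | T1 10-13 | T3 13-16 | T2 16-19 | T1 19-20 | T3 20-22 | T2 22-24 |
Completion: T1=20  T2=24  T3=22
Turnaround (C−A): T1=19  T2=22  T3=21
Waiting = turnaround − burst: T1=12, T2=14, T3=13
Total waiting = 12 + 14 + 13 = 39

39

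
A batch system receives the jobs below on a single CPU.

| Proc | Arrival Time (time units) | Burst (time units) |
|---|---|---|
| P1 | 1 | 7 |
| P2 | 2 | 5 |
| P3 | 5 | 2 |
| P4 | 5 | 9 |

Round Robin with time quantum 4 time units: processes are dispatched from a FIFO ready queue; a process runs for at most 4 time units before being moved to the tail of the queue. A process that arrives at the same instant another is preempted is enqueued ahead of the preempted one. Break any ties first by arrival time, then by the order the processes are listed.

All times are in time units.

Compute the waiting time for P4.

10

Gantt: | idle 0-1 | P1 1-5 | P2 5-9 | P3 9-11 | P4 11-15 | P1 15-18 | P2 18-19 | P4 19-24 |
Completion: P1=18  P2=19  P3=11  P4=24
Turnaround (C−A): P1=17  P2=17  P3=6  P4=19
Waiting(P4) = turnaround − burst = 19 − 9 = 10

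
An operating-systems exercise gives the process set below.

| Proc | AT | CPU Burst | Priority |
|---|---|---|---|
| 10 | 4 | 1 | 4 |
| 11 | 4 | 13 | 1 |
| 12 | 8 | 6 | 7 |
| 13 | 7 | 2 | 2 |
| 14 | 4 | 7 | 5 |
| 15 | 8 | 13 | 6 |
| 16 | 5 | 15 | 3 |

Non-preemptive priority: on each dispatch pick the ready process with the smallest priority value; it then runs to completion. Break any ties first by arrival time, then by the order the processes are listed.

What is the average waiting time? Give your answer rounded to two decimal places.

23.71

Gantt: | idle 0-4 | 11 4-17 | 13 17-19 | 16 19-34 | 10 34-35 | 14 35-42 | 15 42-55 | 12 55-61 |
Completion: 10=35  11=17  12=61  13=19  14=42  15=55  16=34
Waiting times: 10=30, 11=0, 12=47, 13=10, 14=31, 15=34, 16=14
Average waiting = (30+0+47+10+31+34+14) / 7 = 166/7 = 23.71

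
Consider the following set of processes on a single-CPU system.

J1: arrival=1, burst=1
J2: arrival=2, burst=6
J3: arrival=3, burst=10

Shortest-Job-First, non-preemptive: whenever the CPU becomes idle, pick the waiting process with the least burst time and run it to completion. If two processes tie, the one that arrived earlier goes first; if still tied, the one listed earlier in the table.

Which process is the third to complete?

J3

Gantt: | idle 0-1 | J1 1-2 | J2 2-8 | J3 8-18 |
Completion: J1=2  J2=8  J3=18
Finish order: J1 → J2 → J3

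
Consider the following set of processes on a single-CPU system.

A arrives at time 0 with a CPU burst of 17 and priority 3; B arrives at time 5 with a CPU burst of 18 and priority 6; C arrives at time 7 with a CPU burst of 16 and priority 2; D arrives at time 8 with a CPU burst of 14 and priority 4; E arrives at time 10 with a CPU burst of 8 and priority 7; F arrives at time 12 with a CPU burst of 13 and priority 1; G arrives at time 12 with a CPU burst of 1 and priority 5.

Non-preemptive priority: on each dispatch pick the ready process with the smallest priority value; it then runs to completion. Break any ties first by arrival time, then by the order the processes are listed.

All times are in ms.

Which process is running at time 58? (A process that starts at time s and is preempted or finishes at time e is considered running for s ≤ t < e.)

D

Timeline: | A 0-17 | F 17-30 | C 30-46 | D 46-60 | G 60-61 | B 61-79 | E 79-87 |
Completion: A=17  B=79  C=46  D=60  E=87  F=30  G=61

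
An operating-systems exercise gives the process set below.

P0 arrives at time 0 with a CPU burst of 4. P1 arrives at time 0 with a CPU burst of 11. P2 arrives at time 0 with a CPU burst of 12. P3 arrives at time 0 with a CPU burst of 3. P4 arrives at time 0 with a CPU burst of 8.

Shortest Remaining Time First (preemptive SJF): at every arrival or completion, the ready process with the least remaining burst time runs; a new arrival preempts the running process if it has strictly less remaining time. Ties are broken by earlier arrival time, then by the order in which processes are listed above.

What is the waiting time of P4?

Gantt: | P3 0-3 | P0 3-7 | P4 7-15 | P1 15-26 | P2 26-38 |
Completion: P0=7  P1=26  P2=38  P3=3  P4=15
Turnaround (C−A): P0=7  P1=26  P2=38  P3=3  P4=15
Waiting(P4) = turnaround − burst = 15 − 8 = 7

7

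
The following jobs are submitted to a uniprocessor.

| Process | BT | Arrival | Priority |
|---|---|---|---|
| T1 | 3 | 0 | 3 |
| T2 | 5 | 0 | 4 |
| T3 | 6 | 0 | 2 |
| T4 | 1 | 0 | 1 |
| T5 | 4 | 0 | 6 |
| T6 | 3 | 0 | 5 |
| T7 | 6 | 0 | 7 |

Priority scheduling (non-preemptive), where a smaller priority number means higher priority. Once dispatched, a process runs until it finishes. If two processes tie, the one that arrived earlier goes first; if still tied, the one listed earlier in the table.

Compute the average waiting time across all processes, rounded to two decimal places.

10.43

Schedule: | T4 0-1 | T3 1-7 | T1 7-10 | T2 10-15 | T6 15-18 | T5 18-22 | T7 22-28 |
Completion: T1=10  T2=15  T3=7  T4=1  T5=22  T6=18  T7=28
Waiting times: T1=7, T2=10, T3=1, T4=0, T5=18, T6=15, T7=22
Average waiting = (7+10+1+0+18+15+22) / 7 = 73/7 = 10.43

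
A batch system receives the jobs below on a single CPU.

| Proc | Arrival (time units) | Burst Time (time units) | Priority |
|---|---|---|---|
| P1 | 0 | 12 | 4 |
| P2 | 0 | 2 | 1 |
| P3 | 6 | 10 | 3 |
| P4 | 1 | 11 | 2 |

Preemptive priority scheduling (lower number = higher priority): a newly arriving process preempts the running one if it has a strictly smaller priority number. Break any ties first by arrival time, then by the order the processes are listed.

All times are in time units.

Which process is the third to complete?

Schedule: | P2 0-2 | P4 2-13 | P3 13-23 | P1 23-35 |
Completion: P1=35  P2=2  P3=23  P4=13
Finish order: P2 → P4 → P3 → P1

P3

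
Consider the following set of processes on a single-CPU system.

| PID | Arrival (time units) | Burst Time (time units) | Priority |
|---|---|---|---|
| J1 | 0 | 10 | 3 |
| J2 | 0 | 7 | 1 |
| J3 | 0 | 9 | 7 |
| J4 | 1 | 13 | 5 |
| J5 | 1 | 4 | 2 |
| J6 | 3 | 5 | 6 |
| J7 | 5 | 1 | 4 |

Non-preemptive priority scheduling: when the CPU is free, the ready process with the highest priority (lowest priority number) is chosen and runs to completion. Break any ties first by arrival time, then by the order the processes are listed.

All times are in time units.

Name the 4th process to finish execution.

Gantt: | J2 0-7 | J5 7-11 | J1 11-21 | J7 21-22 | J4 22-35 | J6 35-40 | J3 40-49 |
Completion: J1=21  J2=7  J3=49  J4=35  J5=11  J6=40  J7=22
Finish order: J2 → J5 → J1 → J7 → J4 → J6 → J3

J7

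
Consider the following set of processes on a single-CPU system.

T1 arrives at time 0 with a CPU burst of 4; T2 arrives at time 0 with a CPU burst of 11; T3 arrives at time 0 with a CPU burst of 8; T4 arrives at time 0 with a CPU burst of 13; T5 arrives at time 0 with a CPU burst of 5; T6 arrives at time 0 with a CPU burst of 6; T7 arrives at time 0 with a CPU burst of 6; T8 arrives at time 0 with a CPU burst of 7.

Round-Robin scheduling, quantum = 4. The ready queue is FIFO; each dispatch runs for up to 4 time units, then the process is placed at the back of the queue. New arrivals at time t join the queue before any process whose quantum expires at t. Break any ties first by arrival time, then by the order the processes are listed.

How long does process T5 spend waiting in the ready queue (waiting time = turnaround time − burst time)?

40

Schedule: | T1 0-4 | T2 4-8 | T3 8-12 | T4 12-16 | T5 16-20 | T6 20-24 | T7 24-28 | T8 28-32 | T2 32-36 | T3 36-40 | T4 40-44 | T5 44-45 | T6 45-47 | T7 47-49 | T8 49-52 | T2 52-55 | T4 55-60 |
Completion: T1=4  T2=55  T3=40  T4=60  T5=45  T6=47  T7=49  T8=52
Waiting(T5) = turnaround − burst = 45 − 5 = 40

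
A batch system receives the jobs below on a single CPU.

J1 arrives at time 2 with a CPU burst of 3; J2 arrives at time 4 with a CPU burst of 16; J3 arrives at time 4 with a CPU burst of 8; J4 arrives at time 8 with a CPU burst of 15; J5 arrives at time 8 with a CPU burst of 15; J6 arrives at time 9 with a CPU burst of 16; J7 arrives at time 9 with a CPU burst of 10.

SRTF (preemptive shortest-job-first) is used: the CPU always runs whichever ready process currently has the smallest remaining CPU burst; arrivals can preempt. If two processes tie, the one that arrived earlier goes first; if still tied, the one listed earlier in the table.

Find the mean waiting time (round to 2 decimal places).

Timeline: | idle 0-2 | J1 2-5 | J3 5-13 | J7 13-23 | J4 23-38 | J5 38-53 | J2 53-69 | J6 69-85 |
Completion: J1=5  J2=69  J3=13  J4=38  J5=53  J6=85  J7=23
Waiting times: J1=0, J2=49, J3=1, J4=15, J5=30, J6=60, J7=4
Average waiting = (0+49+1+15+30+60+4) / 7 = 159/7 = 22.71

22.71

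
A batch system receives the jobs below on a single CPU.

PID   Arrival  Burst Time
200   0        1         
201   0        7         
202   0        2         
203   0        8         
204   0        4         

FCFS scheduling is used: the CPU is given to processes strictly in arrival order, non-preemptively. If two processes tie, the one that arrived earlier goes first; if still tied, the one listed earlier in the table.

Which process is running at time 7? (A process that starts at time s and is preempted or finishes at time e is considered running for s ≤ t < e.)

Gantt: | 200 0-1 | 201 1-8 | 202 8-10 | 203 10-18 | 204 18-22 |
Completion: 200=1  201=8  202=10  203=18  204=22
Turnaround (C−A): 200=1  201=8  202=10  203=18  204=22

201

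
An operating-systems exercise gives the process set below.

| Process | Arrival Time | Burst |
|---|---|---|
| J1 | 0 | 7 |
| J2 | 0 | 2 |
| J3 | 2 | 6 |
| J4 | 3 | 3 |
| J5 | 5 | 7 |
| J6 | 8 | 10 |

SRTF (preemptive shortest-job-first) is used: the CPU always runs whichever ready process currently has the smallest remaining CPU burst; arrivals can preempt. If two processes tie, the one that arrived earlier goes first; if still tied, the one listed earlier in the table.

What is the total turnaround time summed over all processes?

79

Gantt: | J2 0-2 | J3 2-3 | J4 3-6 | J3 6-11 | J1 11-18 | J5 18-25 | J6 25-35 |
Completion: J1=18  J2=2  J3=11  J4=6  J5=25  J6=35
Turnaround (C−A): J1=18  J2=2  J3=9  J4=3  J5=20  J6=27
Turnaround = completion − arrival: J1=18, J2=2, J3=9, J4=3, J5=20, J6=27
Total turnaround = 18 + 2 + 9 + 3 + 20 + 27 = 79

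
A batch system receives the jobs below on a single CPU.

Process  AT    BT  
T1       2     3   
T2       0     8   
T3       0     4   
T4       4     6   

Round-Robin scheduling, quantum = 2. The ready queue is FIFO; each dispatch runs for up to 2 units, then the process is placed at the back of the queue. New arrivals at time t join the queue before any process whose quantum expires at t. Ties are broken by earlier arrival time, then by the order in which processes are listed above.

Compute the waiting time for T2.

11

Gantt: | T2 0-2 | T3 2-4 | T1 4-6 | T2 6-8 | T4 8-10 | T3 10-12 | T1 12-13 | T2 13-15 | T4 15-17 | T2 17-19 | T4 19-21 |
Completion: T1=13  T2=19  T3=12  T4=21
Waiting(T2) = turnaround − burst = 19 − 8 = 11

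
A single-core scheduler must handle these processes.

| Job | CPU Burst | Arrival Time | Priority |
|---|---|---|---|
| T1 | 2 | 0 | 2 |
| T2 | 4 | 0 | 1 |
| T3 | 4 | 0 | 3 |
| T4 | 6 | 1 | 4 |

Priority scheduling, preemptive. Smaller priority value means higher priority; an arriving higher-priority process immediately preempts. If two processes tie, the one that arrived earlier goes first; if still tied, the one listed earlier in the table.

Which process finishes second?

T1

Timeline: | T2 0-4 | T1 4-6 | T3 6-10 | T4 10-16 |
Completion: T1=6  T2=4  T3=10  T4=16
Finish order: T2 → T1 → T3 → T4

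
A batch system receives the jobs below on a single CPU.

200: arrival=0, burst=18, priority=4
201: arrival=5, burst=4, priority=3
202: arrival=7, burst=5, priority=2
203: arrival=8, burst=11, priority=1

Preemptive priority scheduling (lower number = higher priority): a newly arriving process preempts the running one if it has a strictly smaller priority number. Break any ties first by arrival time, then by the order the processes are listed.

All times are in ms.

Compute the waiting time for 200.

20

Gantt: | 200 0-5 | 201 5-7 | 202 7-8 | 203 8-19 | 202 19-23 | 201 23-25 | 200 25-38 |
Completion: 200=38  201=25  202=23  203=19
Waiting(200) = turnaround − burst = 38 − 18 = 20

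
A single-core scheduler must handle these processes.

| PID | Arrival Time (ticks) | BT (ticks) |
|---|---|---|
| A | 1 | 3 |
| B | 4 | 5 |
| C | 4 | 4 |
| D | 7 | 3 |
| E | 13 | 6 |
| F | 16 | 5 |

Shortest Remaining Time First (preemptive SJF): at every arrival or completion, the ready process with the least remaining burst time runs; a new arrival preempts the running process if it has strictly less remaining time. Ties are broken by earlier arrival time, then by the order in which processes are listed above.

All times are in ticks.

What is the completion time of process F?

Schedule: | idle 0-1 | A 1-4 | C 4-8 | D 8-11 | B 11-16 | F 16-21 | E 21-27 |
Completion: A=4  B=16  C=8  D=11  E=27  F=21
Turnaround (C−A): A=3  B=12  C=4  D=4  E=14  F=5

21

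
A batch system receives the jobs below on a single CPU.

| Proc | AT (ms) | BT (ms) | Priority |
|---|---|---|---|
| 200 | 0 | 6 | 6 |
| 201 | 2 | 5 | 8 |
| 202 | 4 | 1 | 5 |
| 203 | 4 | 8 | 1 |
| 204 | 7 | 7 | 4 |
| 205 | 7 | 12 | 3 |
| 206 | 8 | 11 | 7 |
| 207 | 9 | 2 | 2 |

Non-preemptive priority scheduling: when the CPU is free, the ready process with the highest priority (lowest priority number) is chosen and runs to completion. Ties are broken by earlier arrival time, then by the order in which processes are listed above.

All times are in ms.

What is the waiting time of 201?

45

Timeline: | 200 0-6 | 203 6-14 | 207 14-16 | 205 16-28 | 204 28-35 | 202 35-36 | 206 36-47 | 201 47-52 |
Completion: 200=6  201=52  202=36  203=14  204=35  205=28  206=47  207=16
Turnaround (C−A): 200=6  201=50  202=32  203=10  204=28  205=21  206=39  207=7
Waiting(201) = turnaround − burst = 50 − 5 = 45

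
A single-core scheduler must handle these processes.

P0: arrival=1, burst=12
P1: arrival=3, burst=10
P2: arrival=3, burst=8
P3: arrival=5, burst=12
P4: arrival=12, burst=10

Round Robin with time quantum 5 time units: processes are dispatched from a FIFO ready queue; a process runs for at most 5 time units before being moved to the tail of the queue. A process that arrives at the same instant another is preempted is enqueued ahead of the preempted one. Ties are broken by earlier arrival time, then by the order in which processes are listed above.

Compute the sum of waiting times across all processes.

Schedule: | idle 0-1 | P0 1-6 | P1 6-11 | P2 11-16 | P3 16-21 | P0 21-26 | P1 26-31 | P4 31-36 | P2 36-39 | P3 39-44 | P0 44-46 | P4 46-51 | P3 51-53 |
Completion: P0=46  P1=31  P2=39  P3=53  P4=51
Waiting = turnaround − burst: P0=33, P1=18, P2=28, P3=36, P4=29
Total waiting = 33 + 18 + 28 + 36 + 29 = 144

144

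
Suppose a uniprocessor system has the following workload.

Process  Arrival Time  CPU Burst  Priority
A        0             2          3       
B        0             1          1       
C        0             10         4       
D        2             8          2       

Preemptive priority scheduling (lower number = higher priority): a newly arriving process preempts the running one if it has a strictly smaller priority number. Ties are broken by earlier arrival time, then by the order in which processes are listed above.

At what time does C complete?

Schedule: | B 0-1 | A 1-2 | D 2-10 | A 10-11 | C 11-21 |
Completion: A=11  B=1  C=21  D=10
Turnaround (C−A): A=11  B=1  C=21  D=8

21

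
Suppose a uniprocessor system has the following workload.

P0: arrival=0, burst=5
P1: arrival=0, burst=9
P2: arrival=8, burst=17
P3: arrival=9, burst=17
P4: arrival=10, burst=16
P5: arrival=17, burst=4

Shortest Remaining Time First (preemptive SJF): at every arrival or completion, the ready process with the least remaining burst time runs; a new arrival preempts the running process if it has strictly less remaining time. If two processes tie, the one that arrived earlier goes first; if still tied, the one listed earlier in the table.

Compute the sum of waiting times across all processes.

Schedule: | P0 0-5 | P1 5-14 | P4 14-17 | P5 17-21 | P4 21-34 | P2 34-51 | P3 51-68 |
Completion: P0=5  P1=14  P2=51  P3=68  P4=34  P5=21
Turnaround (C−A): P0=5  P1=14  P2=43  P3=59  P4=24  P5=4
Waiting = turnaround − burst: P0=0, P1=5, P2=26, P3=42, P4=8, P5=0
Total waiting = 0 + 5 + 26 + 42 + 8 + 0 = 81

81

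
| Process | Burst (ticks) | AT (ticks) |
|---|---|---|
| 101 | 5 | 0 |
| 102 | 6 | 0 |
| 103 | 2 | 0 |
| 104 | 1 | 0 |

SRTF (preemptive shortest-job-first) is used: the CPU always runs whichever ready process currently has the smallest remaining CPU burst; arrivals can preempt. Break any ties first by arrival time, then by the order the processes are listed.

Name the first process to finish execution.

Schedule: | 104 0-1 | 103 1-3 | 101 3-8 | 102 8-14 |
Completion: 101=8  102=14  103=3  104=1
Turnaround (C−A): 101=8  102=14  103=3  104=1
Finish order: 104 → 103 → 101 → 102

104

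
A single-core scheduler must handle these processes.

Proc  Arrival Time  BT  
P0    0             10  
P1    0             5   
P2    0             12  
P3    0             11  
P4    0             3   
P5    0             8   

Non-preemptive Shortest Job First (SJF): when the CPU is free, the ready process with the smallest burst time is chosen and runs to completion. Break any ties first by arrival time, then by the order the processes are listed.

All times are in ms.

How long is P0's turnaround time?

Schedule: | P4 0-3 | P1 3-8 | P5 8-16 | P0 16-26 | P3 26-37 | P2 37-49 |
Completion: P0=26  P1=8  P2=49  P3=37  P4=3  P5=16
Turnaround(P0) = completion − arrival = 26 − 0 = 26

26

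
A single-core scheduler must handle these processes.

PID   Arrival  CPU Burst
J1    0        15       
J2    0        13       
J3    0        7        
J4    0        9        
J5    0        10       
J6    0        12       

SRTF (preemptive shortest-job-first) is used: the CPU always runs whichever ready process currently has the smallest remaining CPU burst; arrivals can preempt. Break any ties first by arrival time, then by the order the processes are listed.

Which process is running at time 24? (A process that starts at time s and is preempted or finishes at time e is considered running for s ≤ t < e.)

Gantt: | J3 0-7 | J4 7-16 | J5 16-26 | J6 26-38 | J2 38-51 | J1 51-66 |
Completion: J1=66  J2=51  J3=7  J4=16  J5=26  J6=38
Turnaround (C−A): J1=66  J2=51  J3=7  J4=16  J5=26  J6=38

J5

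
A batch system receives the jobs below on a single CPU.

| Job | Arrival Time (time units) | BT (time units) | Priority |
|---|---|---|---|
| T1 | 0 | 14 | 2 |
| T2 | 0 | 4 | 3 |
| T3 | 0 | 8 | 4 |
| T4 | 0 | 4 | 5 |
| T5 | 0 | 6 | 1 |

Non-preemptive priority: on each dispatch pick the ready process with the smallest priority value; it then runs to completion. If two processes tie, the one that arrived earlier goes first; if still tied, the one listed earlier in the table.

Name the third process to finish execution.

T2

Gantt: | T5 0-6 | T1 6-20 | T2 20-24 | T3 24-32 | T4 32-36 |
Completion: T1=20  T2=24  T3=32  T4=36  T5=6
Finish order: T5 → T1 → T2 → T3 → T4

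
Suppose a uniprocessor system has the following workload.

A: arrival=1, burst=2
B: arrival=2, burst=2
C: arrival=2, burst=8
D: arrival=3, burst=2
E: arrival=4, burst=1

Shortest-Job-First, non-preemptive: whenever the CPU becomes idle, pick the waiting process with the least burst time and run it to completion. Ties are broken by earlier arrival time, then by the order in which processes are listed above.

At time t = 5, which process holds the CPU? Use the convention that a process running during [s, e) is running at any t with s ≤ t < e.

Gantt: | idle 0-1 | A 1-3 | B 3-5 | E 5-6 | D 6-8 | C 8-16 |
Completion: A=3  B=5  C=16  D=8  E=6
Turnaround (C−A): A=2  B=3  C=14  D=5  E=2

E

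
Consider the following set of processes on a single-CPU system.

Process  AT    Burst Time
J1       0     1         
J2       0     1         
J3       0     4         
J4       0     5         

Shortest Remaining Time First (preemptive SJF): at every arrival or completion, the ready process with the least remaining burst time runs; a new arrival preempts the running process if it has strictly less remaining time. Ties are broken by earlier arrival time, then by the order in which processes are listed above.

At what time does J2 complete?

2

Timeline: | J1 0-1 | J2 1-2 | J3 2-6 | J4 6-11 |
Completion: J1=1  J2=2  J3=6  J4=11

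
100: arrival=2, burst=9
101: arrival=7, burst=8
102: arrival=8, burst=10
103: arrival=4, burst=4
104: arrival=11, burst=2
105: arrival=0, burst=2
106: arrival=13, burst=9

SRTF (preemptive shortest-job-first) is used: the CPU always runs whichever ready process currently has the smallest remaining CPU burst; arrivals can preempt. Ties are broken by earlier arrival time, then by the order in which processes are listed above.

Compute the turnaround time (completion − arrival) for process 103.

Gantt: | 105 0-2 | 100 2-4 | 103 4-8 | 100 8-11 | 104 11-13 | 100 13-17 | 101 17-25 | 106 25-34 | 102 34-44 |
Completion: 100=17  101=25  102=44  103=8  104=13  105=2  106=34
Turnaround (C−A): 100=15  101=18  102=36  103=4  104=2  105=2  106=21
Turnaround(103) = completion − arrival = 8 − 4 = 4

4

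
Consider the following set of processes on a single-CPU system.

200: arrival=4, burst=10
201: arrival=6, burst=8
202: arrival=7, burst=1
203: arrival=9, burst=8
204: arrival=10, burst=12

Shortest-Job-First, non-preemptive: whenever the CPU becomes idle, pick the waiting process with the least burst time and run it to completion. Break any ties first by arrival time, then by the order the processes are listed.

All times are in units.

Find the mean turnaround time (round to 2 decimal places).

18.00

Timeline: | idle 0-4 | 200 4-14 | 202 14-15 | 201 15-23 | 203 23-31 | 204 31-43 |
Completion: 200=14  201=23  202=15  203=31  204=43
Turnaround (C−A): 200=10  201=17  202=8  203=22  204=33
Turnaround times: 200=10, 201=17, 202=8, 203=22, 204=33
Average turnaround = (10+17+8+22+33) / 5 = 90/5 = 18.00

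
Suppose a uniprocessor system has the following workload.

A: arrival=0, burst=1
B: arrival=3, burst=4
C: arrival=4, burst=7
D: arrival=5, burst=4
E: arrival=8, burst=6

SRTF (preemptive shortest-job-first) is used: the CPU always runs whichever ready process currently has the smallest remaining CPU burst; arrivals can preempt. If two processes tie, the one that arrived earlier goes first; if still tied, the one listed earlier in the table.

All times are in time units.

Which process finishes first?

A

Timeline: | A 0-1 | idle 1-3 | B 3-7 | D 7-11 | E 11-17 | C 17-24 |
Completion: A=1  B=7  C=24  D=11  E=17
Turnaround (C−A): A=1  B=4  C=20  D=6  E=9
Finish order: A → B → D → E → C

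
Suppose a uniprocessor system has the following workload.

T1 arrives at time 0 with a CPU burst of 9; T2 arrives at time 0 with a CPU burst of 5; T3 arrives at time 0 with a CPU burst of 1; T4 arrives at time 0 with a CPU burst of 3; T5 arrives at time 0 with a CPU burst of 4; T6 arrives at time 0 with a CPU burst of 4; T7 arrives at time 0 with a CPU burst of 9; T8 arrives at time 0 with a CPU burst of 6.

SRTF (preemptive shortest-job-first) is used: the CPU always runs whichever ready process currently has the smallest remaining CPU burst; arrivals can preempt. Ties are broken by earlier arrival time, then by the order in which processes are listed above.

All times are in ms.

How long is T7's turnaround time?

41

Gantt: | T3 0-1 | T4 1-4 | T5 4-8 | T6 8-12 | T2 12-17 | T8 17-23 | T1 23-32 | T7 32-41 |
Completion: T1=32  T2=17  T3=1  T4=4  T5=8  T6=12  T7=41  T8=23
Turnaround (C−A): T1=32  T2=17  T3=1  T4=4  T5=8  T6=12  T7=41  T8=23
Turnaround(T7) = completion − arrival = 41 − 0 = 41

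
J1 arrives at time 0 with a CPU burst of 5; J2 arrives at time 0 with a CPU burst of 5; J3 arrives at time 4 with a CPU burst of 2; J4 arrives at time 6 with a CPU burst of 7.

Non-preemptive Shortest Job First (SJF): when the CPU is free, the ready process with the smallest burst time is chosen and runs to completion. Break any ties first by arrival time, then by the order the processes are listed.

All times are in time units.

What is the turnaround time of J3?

Gantt: | J1 0-5 | J3 5-7 | J2 7-12 | J4 12-19 |
Completion: J1=5  J2=12  J3=7  J4=19
Turnaround (C−A): J1=5  J2=12  J3=3  J4=13
Turnaround(J3) = completion − arrival = 7 − 4 = 3

3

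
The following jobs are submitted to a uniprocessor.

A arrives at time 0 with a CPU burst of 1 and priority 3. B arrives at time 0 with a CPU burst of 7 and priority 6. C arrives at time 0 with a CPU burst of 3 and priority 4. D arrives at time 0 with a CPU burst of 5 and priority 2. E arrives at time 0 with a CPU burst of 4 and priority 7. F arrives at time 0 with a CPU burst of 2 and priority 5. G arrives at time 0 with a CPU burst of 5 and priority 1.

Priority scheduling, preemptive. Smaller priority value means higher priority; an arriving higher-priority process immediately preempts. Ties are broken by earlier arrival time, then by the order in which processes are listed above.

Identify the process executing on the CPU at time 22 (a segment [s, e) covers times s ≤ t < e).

B

Schedule: | G 0-5 | D 5-10 | A 10-11 | C 11-14 | F 14-16 | B 16-23 | E 23-27 |
Completion: A=11  B=23  C=14  D=10  E=27  F=16  G=5
Turnaround (C−A): A=11  B=23  C=14  D=10  E=27  F=16  G=5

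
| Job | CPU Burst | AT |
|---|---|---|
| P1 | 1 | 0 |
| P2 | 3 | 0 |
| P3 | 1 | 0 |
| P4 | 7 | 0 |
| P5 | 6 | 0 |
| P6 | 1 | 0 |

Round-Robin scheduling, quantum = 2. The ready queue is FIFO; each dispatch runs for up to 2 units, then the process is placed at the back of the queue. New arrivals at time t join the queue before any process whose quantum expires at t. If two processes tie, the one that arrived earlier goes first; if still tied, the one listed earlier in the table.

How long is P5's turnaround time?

Timeline: | P1 0-1 | P2 1-3 | P3 3-4 | P4 4-6 | P5 6-8 | P6 8-9 | P2 9-10 | P4 10-12 | P5 12-14 | P4 14-16 | P5 16-18 | P4 18-19 |
Completion: P1=1  P2=10  P3=4  P4=19  P5=18  P6=9
Turnaround (C−A): P1=1  P2=10  P3=4  P4=19  P5=18  P6=9
Turnaround(P5) = completion − arrival = 18 − 0 = 18

18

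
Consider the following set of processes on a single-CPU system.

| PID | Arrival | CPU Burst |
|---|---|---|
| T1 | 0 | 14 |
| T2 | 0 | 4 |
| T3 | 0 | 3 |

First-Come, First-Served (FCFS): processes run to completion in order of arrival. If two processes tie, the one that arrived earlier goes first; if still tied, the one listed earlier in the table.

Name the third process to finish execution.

Timeline: | T1 0-14 | T2 14-18 | T3 18-21 |
Completion: T1=14  T2=18  T3=21
Turnaround (C−A): T1=14  T2=18  T3=21
Finish order: T1 → T2 → T3

T3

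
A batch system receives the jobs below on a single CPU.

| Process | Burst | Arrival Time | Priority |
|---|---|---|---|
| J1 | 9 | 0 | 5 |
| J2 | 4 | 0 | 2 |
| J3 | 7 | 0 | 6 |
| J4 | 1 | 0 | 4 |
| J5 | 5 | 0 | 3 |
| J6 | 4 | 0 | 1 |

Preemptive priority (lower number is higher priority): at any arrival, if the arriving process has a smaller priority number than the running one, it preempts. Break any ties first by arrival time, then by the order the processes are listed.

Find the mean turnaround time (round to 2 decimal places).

15.33

Gantt: | J6 0-4 | J2 4-8 | J5 8-13 | J4 13-14 | J1 14-23 | J3 23-30 |
Completion: J1=23  J2=8  J3=30  J4=14  J5=13  J6=4
Turnaround times: J1=23, J2=8, J3=30, J4=14, J5=13, J6=4
Average turnaround = (23+8+30+14+13+4) / 6 = 92/6 = 15.33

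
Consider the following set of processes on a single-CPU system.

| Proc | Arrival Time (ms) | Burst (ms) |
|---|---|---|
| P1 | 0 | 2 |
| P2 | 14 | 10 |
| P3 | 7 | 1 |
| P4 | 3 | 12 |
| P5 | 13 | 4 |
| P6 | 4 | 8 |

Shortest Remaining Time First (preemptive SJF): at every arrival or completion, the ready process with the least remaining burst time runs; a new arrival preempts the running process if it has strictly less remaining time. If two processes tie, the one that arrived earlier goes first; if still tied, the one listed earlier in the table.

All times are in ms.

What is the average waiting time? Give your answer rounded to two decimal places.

Schedule: | P1 0-2 | idle 2-3 | P4 3-4 | P6 4-7 | P3 7-8 | P6 8-13 | P5 13-17 | P2 17-27 | P4 27-38 |
Completion: P1=2  P2=27  P3=8  P4=38  P5=17  P6=13
Turnaround (C−A): P1=2  P2=13  P3=1  P4=35  P5=4  P6=9
Waiting times: P1=0, P2=3, P3=0, P4=23, P5=0, P6=1
Average waiting = (0+3+0+23+0+1) / 6 = 27/6 = 4.50

4.50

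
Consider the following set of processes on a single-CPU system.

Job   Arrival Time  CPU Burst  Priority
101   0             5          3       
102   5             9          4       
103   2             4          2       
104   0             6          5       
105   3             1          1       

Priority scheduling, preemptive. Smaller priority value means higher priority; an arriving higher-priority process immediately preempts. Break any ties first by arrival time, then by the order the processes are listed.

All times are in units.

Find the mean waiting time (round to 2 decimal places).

Timeline: | 101 0-2 | 103 2-3 | 105 3-4 | 103 4-7 | 101 7-10 | 102 10-19 | 104 19-25 |
Completion: 101=10  102=19  103=7  104=25  105=4
Turnaround (C−A): 101=10  102=14  103=5  104=25  105=1
Waiting times: 101=5, 102=5, 103=1, 104=19, 105=0
Average waiting = (5+5+1+19+0) / 5 = 30/5 = 6.00

6.00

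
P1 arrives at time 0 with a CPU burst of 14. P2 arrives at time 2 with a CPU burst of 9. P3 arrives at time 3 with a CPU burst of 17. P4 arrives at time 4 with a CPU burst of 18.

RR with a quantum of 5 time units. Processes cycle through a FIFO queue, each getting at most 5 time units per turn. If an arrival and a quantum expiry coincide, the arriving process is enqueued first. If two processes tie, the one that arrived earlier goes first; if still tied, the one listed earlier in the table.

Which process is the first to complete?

Gantt: | P1 0-5 | P2 5-10 | P3 10-15 | P4 15-20 | P1 20-25 | P2 25-29 | P3 29-34 | P4 34-39 | P1 39-43 | P3 43-48 | P4 48-53 | P3 53-55 | P4 55-58 |
Completion: P1=43  P2=29  P3=55  P4=58
Finish order: P2 → P1 → P3 → P4

P2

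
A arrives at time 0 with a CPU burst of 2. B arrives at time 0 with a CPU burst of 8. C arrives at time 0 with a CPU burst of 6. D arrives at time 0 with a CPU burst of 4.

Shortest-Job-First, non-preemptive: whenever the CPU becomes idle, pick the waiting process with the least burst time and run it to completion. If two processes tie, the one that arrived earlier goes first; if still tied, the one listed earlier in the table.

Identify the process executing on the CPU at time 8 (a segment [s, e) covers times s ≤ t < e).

Timeline: | A 0-2 | D 2-6 | C 6-12 | B 12-20 |
Completion: A=2  B=20  C=12  D=6

C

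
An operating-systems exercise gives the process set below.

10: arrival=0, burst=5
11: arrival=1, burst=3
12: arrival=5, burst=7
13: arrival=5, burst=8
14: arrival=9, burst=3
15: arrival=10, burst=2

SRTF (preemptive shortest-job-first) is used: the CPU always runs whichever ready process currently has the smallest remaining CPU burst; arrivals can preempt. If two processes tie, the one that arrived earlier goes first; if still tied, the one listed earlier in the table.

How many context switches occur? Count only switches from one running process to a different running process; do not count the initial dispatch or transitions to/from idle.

Timeline: | 10 0-1 | 11 1-4 | 10 4-8 | 12 8-9 | 14 9-12 | 15 12-14 | 12 14-20 | 13 20-28 |
Completion: 10=8  11=4  12=20  13=28  14=12  15=14

7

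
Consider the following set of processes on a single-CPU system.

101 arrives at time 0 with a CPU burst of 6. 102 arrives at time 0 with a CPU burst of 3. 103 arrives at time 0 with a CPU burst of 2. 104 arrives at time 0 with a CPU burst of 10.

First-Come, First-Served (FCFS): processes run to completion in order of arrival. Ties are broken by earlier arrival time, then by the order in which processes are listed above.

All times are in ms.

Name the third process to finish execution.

Gantt: | 101 0-6 | 102 6-9 | 103 9-11 | 104 11-21 |
Completion: 101=6  102=9  103=11  104=21
Turnaround (C−A): 101=6  102=9  103=11  104=21
Finish order: 101 → 102 → 103 → 104

103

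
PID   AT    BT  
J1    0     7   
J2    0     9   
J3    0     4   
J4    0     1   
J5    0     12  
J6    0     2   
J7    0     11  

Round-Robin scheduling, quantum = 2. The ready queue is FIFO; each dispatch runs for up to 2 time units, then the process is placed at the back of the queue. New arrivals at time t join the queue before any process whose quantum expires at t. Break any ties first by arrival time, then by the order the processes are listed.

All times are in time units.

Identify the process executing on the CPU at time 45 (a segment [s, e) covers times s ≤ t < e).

J7

Schedule: | J1 0-2 | J2 2-4 | J3 4-6 | J4 6-7 | J5 7-9 | J6 9-11 | J7 11-13 | J1 13-15 | J2 15-17 | J3 17-19 | J5 19-21 | J7 21-23 | J1 23-25 | J2 25-27 | J5 27-29 | J7 29-31 | J1 31-32 | J2 32-34 | J5 34-36 | J7 36-38 | J2 38-39 | J5 39-41 | J7 41-43 | J5 43-45 | J7 45-46 |
Completion: J1=32  J2=39  J3=19  J4=7  J5=45  J6=11  J7=46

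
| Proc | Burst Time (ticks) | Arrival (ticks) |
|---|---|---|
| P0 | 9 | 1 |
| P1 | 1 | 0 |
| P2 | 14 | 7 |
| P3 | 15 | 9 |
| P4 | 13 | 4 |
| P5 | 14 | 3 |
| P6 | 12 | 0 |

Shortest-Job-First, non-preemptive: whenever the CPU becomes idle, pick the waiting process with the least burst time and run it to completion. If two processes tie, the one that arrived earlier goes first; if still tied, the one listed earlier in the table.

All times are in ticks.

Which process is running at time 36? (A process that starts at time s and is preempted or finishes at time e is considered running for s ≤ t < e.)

Schedule: | P1 0-1 | P0 1-10 | P6 10-22 | P4 22-35 | P5 35-49 | P2 49-63 | P3 63-78 |
Completion: P0=10  P1=1  P2=63  P3=78  P4=35  P5=49  P6=22
Turnaround (C−A): P0=9  P1=1  P2=56  P3=69  P4=31  P5=46  P6=22

P5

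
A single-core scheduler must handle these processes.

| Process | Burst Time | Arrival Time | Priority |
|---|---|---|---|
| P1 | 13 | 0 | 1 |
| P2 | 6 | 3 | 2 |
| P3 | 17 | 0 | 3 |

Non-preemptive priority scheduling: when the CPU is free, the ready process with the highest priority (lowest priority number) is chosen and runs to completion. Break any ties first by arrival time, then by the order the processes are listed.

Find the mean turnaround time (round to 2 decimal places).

Timeline: | P1 0-13 | P2 13-19 | P3 19-36 |
Completion: P1=13  P2=19  P3=36
Turnaround times: P1=13, P2=16, P3=36
Average turnaround = (13+16+36) / 3 = 65/3 = 21.67

21.67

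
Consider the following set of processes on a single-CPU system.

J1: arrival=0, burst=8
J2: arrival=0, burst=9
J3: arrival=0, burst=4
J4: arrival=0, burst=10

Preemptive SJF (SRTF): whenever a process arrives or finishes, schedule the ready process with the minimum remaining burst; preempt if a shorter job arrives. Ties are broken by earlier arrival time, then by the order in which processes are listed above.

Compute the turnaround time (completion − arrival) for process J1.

12

Gantt: | J3 0-4 | J1 4-12 | J2 12-21 | J4 21-31 |
Completion: J1=12  J2=21  J3=4  J4=31
Turnaround(J1) = completion − arrival = 12 − 0 = 12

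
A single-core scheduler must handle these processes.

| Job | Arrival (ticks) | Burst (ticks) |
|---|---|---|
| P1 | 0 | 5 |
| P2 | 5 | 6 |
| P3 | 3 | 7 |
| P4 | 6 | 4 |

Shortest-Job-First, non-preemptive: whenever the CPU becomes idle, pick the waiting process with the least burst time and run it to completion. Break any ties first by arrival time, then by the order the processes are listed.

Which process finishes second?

Timeline: | P1 0-5 | P2 5-11 | P4 11-15 | P3 15-22 |
Completion: P1=5  P2=11  P3=22  P4=15
Turnaround (C−A): P1=5  P2=6  P3=19  P4=9
Finish order: P1 → P2 → P4 → P3

P2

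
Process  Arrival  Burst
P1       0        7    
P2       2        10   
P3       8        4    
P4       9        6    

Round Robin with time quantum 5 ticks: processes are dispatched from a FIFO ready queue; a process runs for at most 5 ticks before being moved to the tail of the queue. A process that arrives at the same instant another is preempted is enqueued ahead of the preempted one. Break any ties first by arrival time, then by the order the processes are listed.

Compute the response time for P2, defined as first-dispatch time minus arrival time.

Schedule: | P1 0-5 | P2 5-10 | P1 10-12 | P3 12-16 | P4 16-21 | P2 21-26 | P4 26-27 |
Completion: P1=12  P2=26  P3=16  P4=27
Response(P2) = first start − arrival = 5 − 2 = 3

3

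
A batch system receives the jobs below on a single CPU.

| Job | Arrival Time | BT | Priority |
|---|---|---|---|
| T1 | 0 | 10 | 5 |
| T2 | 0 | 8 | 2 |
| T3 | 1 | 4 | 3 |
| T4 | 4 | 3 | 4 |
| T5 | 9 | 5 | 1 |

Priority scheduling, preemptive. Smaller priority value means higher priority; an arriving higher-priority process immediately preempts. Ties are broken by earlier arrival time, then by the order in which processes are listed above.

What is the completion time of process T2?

Schedule: | T2 0-8 | T3 8-9 | T5 9-14 | T3 14-17 | T4 17-20 | T1 20-30 |
Completion: T1=30  T2=8  T3=17  T4=20  T5=14
Turnaround (C−A): T1=30  T2=8  T3=16  T4=16  T5=5

8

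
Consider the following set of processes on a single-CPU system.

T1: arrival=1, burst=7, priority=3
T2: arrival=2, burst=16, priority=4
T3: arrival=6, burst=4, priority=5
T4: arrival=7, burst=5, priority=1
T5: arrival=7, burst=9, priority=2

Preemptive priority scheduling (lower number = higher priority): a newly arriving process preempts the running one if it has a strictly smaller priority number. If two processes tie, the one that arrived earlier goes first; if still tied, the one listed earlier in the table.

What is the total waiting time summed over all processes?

71

Schedule: | idle 0-1 | T1 1-7 | T4 7-12 | T5 12-21 | T1 21-22 | T2 22-38 | T3 38-42 |
Completion: T1=22  T2=38  T3=42  T4=12  T5=21
Turnaround (C−A): T1=21  T2=36  T3=36  T4=5  T5=14
Waiting = turnaround − burst: T1=14, T2=20, T3=32, T4=0, T5=5
Total waiting = 14 + 20 + 32 + 0 + 5 = 71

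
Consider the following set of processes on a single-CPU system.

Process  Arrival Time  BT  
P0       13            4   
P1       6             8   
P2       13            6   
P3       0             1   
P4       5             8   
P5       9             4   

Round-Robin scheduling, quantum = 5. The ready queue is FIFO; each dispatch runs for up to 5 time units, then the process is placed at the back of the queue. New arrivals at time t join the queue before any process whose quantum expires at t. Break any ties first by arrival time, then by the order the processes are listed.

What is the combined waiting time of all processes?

Schedule: | P3 0-1 | idle 1-5 | P4 5-10 | P1 10-15 | P5 15-19 | P4 19-22 | P0 22-26 | P2 26-31 | P1 31-34 | P2 34-35 |
Completion: P0=26  P1=34  P2=35  P3=1  P4=22  P5=19
Waiting = turnaround − burst: P0=9, P1=20, P2=16, P3=0, P4=9, P5=6
Total waiting = 9 + 20 + 16 + 0 + 9 + 6 = 60

60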